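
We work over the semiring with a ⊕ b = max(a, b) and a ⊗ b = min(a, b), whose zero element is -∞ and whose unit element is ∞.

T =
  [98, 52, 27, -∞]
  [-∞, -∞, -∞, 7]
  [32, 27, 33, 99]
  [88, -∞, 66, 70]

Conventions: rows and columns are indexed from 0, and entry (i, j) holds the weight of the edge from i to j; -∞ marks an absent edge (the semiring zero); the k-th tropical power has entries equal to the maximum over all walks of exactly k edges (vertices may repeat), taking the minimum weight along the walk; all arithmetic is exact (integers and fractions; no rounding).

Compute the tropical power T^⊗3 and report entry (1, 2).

T^⊗2:
  [98, 52, 27, 27]
  [7, -∞, 7, 7]
  [88, 32, 66, 70]
  [88, 52, 66, 70]
T^⊗3:
  [98, 52, 27, 27]
  [7, 7, 7, 7]
  [88, 52, 66, 70]
  [88, 52, 66, 70]
Key observation: the optimum is the walk 1->3->3->2, with weight 7 min 70 min 66 = 7.
Optimal value attained by: walk 1->3->3->2.
Answer: (T^⊗3)[1][2] = 7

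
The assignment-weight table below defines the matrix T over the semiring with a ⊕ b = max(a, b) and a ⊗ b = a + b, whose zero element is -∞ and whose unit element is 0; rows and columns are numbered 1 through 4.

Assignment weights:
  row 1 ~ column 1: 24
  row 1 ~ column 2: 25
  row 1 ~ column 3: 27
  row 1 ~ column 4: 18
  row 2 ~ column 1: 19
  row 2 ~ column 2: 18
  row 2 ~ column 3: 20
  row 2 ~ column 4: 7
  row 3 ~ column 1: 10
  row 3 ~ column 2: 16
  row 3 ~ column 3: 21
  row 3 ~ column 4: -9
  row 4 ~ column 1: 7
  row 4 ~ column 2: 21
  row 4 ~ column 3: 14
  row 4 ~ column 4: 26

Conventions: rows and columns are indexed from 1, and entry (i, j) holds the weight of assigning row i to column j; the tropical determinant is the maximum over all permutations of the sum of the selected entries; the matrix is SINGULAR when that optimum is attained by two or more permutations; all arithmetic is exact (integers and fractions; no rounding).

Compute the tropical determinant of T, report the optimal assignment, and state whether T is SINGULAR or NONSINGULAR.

σ = (1, 2, 3, 4): 24 + 18 + 21 + 26 = 89
σ = (1, 2, 4, 3): 24 + 18 + (-9) + 14 = 47
σ = (1, 3, 2, 4): 24 + 20 + 16 + 26 = 86
σ = (1, 3, 4, 2): 24 + 20 + (-9) + 21 = 56
σ = (1, 4, 2, 3): 24 + 7 + 16 + 14 = 61
σ = (1, 4, 3, 2): 24 + 7 + 21 + 21 = 73
σ = (2, 1, 3, 4): 25 + 19 + 21 + 26 = 91
σ = (2, 1, 4, 3): 25 + 19 + (-9) + 14 = 49
σ = (2, 3, 1, 4): 25 + 20 + 10 + 26 = 81
σ = (2, 3, 4, 1): 25 + 20 + (-9) + 7 = 43
σ = (2, 4, 1, 3): 25 + 7 + 10 + 14 = 56
σ = (2, 4, 3, 1): 25 + 7 + 21 + 7 = 60
σ = (3, 1, 2, 4): 27 + 19 + 16 + 26 = 88
σ = (3, 1, 4, 2): 27 + 19 + (-9) + 21 = 58
σ = (3, 2, 1, 4): 27 + 18 + 10 + 26 = 81
σ = (3, 2, 4, 1): 27 + 18 + (-9) + 7 = 43
σ = (3, 4, 1, 2): 27 + 7 + 10 + 21 = 65
σ = (3, 4, 2, 1): 27 + 7 + 16 + 7 = 57
σ = (4, 1, 2, 3): 18 + 19 + 16 + 14 = 67
σ = (4, 1, 3, 2): 18 + 19 + 21 + 21 = 79
σ = (4, 2, 1, 3): 18 + 18 + 10 + 14 = 60
σ = (4, 2, 3, 1): 18 + 18 + 21 + 7 = 64
σ = (4, 3, 1, 2): 18 + 20 + 10 + 21 = 69
σ = (4, 3, 2, 1): 18 + 20 + 16 + 7 = 61
Optimal value attained by: σ = (2, 1, 3, 4).
Answer: det⊕(T) = 91; verdict: NONSINGULAR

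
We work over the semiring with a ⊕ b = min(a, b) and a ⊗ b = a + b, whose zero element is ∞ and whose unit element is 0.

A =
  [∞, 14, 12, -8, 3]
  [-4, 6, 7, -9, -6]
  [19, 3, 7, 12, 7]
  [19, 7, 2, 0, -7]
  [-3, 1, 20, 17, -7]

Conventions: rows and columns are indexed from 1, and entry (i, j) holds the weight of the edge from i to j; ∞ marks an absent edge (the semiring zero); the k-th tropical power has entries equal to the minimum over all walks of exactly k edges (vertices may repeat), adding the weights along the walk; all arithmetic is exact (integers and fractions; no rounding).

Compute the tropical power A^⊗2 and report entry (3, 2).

A^⊗2:
  [0, -1, -6, -8, -15]
  [-9, -5, -7, -12, -16]
  [-1, 8, 10, -6, -3]
  [-10, -6, 2, -2, -14]
  [-10, -6, 8, -11, -14]
Key observation: the optimum is the walk 3->5->2, with weight 7 + 1 = 8.
Optimal value attained by: walk 3->5->2.
Answer: (A^⊗2)[3][2] = 8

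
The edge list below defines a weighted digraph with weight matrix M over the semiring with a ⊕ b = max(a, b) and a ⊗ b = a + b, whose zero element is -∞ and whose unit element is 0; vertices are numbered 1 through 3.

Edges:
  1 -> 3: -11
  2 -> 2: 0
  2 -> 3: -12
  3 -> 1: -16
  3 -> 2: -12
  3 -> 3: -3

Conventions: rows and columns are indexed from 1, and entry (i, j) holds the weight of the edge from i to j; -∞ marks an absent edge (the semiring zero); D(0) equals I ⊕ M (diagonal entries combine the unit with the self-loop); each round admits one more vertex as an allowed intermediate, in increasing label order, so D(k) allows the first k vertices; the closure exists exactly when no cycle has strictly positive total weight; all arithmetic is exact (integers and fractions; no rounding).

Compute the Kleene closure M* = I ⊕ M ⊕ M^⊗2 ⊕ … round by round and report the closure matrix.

D(0):
  [0, -∞, -11]
  [-∞, 0, -12]
  [-16, -12, 0]
D(1):
  [0, -∞, -11]
  [-∞, 0, -12]
  [-16, -12, 0]
D(2):
  [0, -∞, -11]
  [-∞, 0, -12]
  [-16, -12, 0]
D(3):
  [0, -23, -11]
  [-28, 0, -12]
  [-16, -12, 0]
Answer: M* = [[0, -23, -11], [-28, 0, -12], [-16, -12, 0]]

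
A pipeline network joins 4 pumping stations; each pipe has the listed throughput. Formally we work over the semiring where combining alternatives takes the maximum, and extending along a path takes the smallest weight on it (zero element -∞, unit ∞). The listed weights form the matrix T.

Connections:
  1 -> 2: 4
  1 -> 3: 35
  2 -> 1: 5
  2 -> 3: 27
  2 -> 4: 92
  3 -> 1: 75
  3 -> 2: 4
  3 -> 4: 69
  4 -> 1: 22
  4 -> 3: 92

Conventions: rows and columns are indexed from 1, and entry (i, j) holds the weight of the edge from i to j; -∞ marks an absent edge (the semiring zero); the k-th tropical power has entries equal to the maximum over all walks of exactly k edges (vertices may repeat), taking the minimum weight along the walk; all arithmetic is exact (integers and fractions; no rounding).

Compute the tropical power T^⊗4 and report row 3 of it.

T^⊗2:
  [35, 4, 4, 35]
  [27, 4, 92, 27]
  [22, 4, 69, 4]
  [75, 4, 22, 69]
T^⊗3:
  [22, 4, 35, 4]
  [75, 4, 27, 69]
  [69, 4, 22, 69]
  [22, 4, 69, 22]
T^⊗4:
  [35, 4, 22, 35]
  [27, 4, 69, 27]
  [22, 4, 69, 22]
  [69, 4, 22, 69]
Answer: row 3 of T^⊗4 = [22, 4, 69, 22]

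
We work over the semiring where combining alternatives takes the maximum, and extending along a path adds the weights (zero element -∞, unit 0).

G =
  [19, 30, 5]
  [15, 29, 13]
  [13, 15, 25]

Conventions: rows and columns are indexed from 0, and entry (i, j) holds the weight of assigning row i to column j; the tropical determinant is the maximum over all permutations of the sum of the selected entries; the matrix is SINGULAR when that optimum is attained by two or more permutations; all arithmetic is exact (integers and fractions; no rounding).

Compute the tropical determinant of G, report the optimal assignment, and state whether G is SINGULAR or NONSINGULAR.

σ = (0, 1, 2): 19 + 29 + 25 = 73
σ = (0, 2, 1): 19 + 13 + 15 = 47
σ = (1, 0, 2): 30 + 15 + 25 = 70
σ = (1, 2, 0): 30 + 13 + 13 = 56
σ = (2, 0, 1): 5 + 15 + 15 = 35
σ = (2, 1, 0): 5 + 29 + 13 = 47
Optimal value attained by: σ = (0, 1, 2).
Answer: det⊕(G) = 73; verdict: NONSINGULAR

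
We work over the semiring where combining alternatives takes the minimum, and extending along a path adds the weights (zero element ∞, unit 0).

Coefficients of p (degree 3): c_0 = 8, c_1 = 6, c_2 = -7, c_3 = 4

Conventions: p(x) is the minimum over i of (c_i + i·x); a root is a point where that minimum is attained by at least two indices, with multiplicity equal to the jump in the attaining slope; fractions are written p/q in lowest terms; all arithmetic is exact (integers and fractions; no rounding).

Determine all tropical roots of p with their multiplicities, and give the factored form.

hull edge (i=0, c=8) to (i=2, c=-7): slope -15/2, span 2
hull edge (i=2, c=-7) to (i=3, c=4): slope 11, span 1
Factored form: p(x) = 4 ⊗ (x ⊕ (-11)) ⊗ (x ⊕ 15/2) ⊗ (x ⊕ 15/2)
Answer: roots = -11 (mult 1), 15/2 (mult 2)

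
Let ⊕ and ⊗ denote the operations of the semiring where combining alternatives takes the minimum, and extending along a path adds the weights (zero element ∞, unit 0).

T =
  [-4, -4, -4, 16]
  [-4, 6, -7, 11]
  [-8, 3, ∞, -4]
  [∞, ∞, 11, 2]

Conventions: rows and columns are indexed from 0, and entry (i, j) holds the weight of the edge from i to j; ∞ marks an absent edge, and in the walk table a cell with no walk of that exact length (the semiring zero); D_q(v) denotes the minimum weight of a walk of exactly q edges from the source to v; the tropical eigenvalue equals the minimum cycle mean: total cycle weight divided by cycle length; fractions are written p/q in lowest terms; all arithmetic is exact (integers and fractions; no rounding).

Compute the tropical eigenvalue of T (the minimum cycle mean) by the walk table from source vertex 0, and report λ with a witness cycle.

q=0: [0, ∞, ∞, ∞]
q=1: [-4, -4, -4, 16]
q=2: [-12, -8, -11, -8]
q=3: [-19, -16, -16, -15]
q=4: [-24, -23, -23, -20]
Optimal cycle mean attained by: cycle 0->1->2->0, total (-4) + (-7) + (-8), length 3.
Answer: λ = -19/3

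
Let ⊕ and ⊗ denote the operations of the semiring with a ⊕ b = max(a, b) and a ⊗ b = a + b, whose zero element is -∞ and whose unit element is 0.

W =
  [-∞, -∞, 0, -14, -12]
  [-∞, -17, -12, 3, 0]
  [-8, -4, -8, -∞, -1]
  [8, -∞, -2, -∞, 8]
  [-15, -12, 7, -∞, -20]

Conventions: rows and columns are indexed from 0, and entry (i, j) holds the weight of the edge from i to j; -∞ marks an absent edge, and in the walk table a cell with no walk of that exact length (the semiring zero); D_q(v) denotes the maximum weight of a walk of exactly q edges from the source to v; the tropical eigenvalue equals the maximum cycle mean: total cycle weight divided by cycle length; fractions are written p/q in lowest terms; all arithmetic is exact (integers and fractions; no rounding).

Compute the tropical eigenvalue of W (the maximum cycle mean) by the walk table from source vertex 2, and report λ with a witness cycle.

q=0: [-∞, -∞, 0, -∞, -∞]
q=1: [-8, -4, -8, -∞, -1]
q=2: [-16, -12, 6, -1, -4]
q=3: [7, 2, 3, -9, 7]
q=4: [-1, -1, 14, 5, 2]
q=5: [13, 10, 9, 2, 13]
Optimal cycle mean attained by: cycle 1->3->4->2->1, total 3 + 8 + 7 + (-4), length 4.
Answer: λ = 7/2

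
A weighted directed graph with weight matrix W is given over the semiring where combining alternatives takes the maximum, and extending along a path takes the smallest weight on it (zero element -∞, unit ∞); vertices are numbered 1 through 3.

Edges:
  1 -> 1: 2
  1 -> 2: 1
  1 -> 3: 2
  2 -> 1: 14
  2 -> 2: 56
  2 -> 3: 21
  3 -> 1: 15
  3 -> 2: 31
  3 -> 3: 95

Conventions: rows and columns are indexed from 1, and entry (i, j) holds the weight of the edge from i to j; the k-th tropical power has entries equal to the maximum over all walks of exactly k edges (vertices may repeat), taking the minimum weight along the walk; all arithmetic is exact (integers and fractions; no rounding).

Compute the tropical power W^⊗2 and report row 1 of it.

W^⊗2:
  [2, 2, 2]
  [15, 56, 21]
  [15, 31, 95]
Answer: row 1 of W^⊗2 = [2, 2, 2]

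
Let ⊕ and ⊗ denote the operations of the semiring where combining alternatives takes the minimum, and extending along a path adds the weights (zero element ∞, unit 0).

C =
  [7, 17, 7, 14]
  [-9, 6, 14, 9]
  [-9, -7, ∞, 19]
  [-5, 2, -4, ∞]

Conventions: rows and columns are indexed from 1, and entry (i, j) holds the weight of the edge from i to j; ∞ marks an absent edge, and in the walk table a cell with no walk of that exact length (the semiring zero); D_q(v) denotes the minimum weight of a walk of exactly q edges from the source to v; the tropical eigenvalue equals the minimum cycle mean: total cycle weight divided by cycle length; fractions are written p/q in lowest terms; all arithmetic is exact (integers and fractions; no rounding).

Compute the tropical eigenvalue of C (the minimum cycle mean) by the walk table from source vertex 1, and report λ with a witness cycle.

q=0: [0, ∞, ∞, ∞]
q=1: [7, 17, 7, 14]
q=2: [-2, 0, 10, 21]
q=3: [-9, 3, 5, 9]
q=4: [-6, -2, -2, 5]
Optimal cycle mean attained by: cycle 1->3->2->1, total 7 + (-7) + (-9), length 3.
Answer: λ = -3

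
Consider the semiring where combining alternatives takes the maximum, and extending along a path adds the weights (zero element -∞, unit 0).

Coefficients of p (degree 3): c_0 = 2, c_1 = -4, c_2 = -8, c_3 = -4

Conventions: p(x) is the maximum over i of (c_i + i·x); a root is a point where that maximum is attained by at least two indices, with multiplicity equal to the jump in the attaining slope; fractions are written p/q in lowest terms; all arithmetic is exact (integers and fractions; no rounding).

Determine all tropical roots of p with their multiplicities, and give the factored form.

hull edge (i=0, c=2) to (i=3, c=-4): slope -2, span 3
Factored form: p(x) = -4 ⊗ (x ⊕ 2) ⊗ (x ⊕ 2) ⊗ (x ⊕ 2)
Answer: roots = 2 (mult 3)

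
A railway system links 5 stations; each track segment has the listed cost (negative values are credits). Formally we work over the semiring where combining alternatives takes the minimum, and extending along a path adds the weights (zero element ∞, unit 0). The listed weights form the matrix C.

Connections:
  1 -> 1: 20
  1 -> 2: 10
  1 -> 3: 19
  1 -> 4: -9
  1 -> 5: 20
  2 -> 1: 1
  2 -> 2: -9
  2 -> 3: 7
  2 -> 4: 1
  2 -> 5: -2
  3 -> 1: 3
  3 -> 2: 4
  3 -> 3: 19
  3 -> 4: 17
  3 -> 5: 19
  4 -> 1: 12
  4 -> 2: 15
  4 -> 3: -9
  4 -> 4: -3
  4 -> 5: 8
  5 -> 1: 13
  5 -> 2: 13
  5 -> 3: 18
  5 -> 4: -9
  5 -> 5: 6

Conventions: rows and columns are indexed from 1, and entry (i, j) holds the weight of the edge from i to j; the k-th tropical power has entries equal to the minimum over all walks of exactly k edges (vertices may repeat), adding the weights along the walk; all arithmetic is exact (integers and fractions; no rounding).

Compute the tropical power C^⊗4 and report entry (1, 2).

C^⊗2:
  [3, 1, -18, -12, -1]
  [-8, -18, -8, -11, -11]
  [5, -5, 8, -6, 2]
  [-6, -5, -12, -6, 5]
  [3, 4, -18, -12, -1]
C^⊗3:
  [-15, -14, -21, -15, -4]
  [-17, -27, -20, -20, -20]
  [-4, -14, -15, -9, -7]
  [-9, -14, -15, -15, -7]
  [-15, -14, -21, -15, -4]
C^⊗4:
  [-18, -23, -24, -24, -16]
  [-26, -36, -29, -29, -29]
  [-13, -23, -18, -16, -16]
  [-13, -23, -24, -18, -16]
  [-18, -23, -24, -24, -16]
Key observation: the optimum is the walk 1->4->3->2->2, with weight (-9) + (-9) + 4 + (-9) = -23.
Optimal value attained by: walk 1->4->3->2->2.
Answer: (C^⊗4)[1][2] = -23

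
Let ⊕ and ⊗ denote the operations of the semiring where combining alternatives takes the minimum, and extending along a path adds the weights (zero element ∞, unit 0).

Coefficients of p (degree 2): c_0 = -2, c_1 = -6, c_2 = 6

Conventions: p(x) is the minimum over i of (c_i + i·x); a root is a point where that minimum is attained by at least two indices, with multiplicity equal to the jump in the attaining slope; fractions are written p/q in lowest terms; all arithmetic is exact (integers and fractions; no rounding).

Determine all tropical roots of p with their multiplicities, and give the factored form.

hull edge (i=0, c=-2) to (i=1, c=-6): slope -4, span 1
hull edge (i=1, c=-6) to (i=2, c=6): slope 12, span 1
Factored form: p(x) = 6 ⊗ (x ⊕ (-12)) ⊗ (x ⊕ 4)
Answer: roots = -12 (mult 1), 4 (mult 1)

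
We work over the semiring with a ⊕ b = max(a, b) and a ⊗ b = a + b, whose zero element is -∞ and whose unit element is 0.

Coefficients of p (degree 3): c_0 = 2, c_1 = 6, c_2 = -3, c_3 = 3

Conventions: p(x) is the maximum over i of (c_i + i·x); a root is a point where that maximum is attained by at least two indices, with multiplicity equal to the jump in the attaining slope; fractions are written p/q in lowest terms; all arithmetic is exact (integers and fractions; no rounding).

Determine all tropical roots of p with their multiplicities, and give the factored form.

hull edge (i=0, c=2) to (i=1, c=6): slope 4, span 1
hull edge (i=1, c=6) to (i=3, c=3): slope -3/2, span 2
Factored form: p(x) = 3 ⊗ (x ⊕ (-4)) ⊗ (x ⊕ 3/2) ⊗ (x ⊕ 3/2)
Answer: roots = -4 (mult 1), 3/2 (mult 2)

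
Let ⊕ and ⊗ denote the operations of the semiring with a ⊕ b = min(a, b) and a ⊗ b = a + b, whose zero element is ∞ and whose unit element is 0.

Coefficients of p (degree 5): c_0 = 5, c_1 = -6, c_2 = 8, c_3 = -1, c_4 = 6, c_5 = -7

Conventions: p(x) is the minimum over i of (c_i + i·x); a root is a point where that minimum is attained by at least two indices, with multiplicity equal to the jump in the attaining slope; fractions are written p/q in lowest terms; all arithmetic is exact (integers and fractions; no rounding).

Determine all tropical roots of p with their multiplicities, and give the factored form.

hull edge (i=0, c=5) to (i=1, c=-6): slope -11, span 1
hull edge (i=1, c=-6) to (i=5, c=-7): slope -1/4, span 4
Factored form: p(x) = -7 ⊗ (x ⊕ 1/4) ⊗ (x ⊕ 1/4) ⊗ (x ⊕ 1/4) ⊗ (x ⊕ 1/4) ⊗ (x ⊕ 11)
Answer: roots = 1/4 (mult 4), 11 (mult 1)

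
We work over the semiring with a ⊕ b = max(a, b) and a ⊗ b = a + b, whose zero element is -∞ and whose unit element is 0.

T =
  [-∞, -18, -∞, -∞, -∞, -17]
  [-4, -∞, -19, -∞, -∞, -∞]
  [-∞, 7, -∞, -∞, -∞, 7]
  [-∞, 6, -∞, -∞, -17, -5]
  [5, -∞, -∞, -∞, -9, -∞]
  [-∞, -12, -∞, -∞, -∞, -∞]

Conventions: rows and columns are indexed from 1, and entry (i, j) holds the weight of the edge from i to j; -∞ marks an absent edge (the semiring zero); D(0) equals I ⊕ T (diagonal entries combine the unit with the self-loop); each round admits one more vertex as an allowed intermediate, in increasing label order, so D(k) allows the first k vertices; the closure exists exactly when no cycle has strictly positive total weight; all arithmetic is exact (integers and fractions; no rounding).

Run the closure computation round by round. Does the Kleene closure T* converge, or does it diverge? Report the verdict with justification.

D(0):
  [0, -18, -∞, -∞, -∞, -17]
  [-4, 0, -19, -∞, -∞, -∞]
  [-∞, 7, 0, -∞, -∞, 7]
  [-∞, 6, -∞, 0, -17, -5]
  [5, -∞, -∞, -∞, 0, -∞]
  [-∞, -12, -∞, -∞, -∞, 0]
D(1):
  [0, -18, -∞, -∞, -∞, -17]
  [-4, 0, -19, -∞, -∞, -21]
  [-∞, 7, 0, -∞, -∞, 7]
  [-∞, 6, -∞, 0, -17, -5]
  [5, -13, -∞, -∞, 0, -12]
  [-∞, -12, -∞, -∞, -∞, 0]
D(2):
  [0, -18, -37, -∞, -∞, -17]
  [-4, 0, -19, -∞, -∞, -21]
  [3, 7, 0, -∞, -∞, 7]
  [2, 6, -13, 0, -17, -5]
  [5, -13, -32, -∞, 0, -12]
  [-16, -12, -31, -∞, -∞, 0]
D(3):
  [0, -18, -37, -∞, -∞, -17]
  [-4, 0, -19, -∞, -∞, -12]
  [3, 7, 0, -∞, -∞, 7]
  [2, 6, -13, 0, -17, -5]
  [5, -13, -32, -∞, 0, -12]
  [-16, -12, -31, -∞, -∞, 0]
D(4):
  [0, -18, -37, -∞, -∞, -17]
  [-4, 0, -19, -∞, -∞, -12]
  [3, 7, 0, -∞, -∞, 7]
  [2, 6, -13, 0, -17, -5]
  [5, -13, -32, -∞, 0, -12]
  [-16, -12, -31, -∞, -∞, 0]
D(5):
  [0, -18, -37, -∞, -∞, -17]
  [-4, 0, -19, -∞, -∞, -12]
  [3, 7, 0, -∞, -∞, 7]
  [2, 6, -13, 0, -17, -5]
  [5, -13, -32, -∞, 0, -12]
  [-16, -12, -31, -∞, -∞, 0]
D(6):
  [0, -18, -37, -∞, -∞, -17]
  [-4, 0, -19, -∞, -∞, -12]
  [3, 7, 0, -∞, -∞, 7]
  [2, 6, -13, 0, -17, -5]
  [5, -13, -32, -∞, 0, -12]
  [-16, -12, -31, -∞, -∞, 0]
Key observation: every diagonal entry stays at the unit through all rounds, so no improving cycle exists.
Answer: CONVERGES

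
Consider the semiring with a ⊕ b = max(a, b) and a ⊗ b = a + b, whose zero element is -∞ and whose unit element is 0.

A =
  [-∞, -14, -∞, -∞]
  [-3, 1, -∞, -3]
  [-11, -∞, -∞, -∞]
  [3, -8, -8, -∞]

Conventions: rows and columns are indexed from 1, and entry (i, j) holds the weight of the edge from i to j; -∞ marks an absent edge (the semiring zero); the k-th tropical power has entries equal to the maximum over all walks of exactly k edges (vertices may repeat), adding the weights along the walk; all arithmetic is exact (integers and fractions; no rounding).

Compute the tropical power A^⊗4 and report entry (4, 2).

A^⊗2:
  [-17, -13, -∞, -17]
  [0, 2, -11, -2]
  [-∞, -25, -∞, -∞]
  [-11, -7, -∞, -11]
A^⊗3:
  [-14, -12, -25, -16]
  [1, 3, -10, -1]
  [-28, -24, -∞, -28]
  [-8, -6, -19, -10]
A^⊗4:
  [-13, -11, -24, -15]
  [2, 4, -9, 0]
  [-25, -23, -36, -27]
  [-7, -5, -18, -9]
Key observation: the optimum is the walk 4->2->2->2->2, with weight (-8) + 1 + 1 + 1 = -5.
Optimal value attained by: walk 4->2->2->2->2.
Answer: (A^⊗4)[4][2] = -5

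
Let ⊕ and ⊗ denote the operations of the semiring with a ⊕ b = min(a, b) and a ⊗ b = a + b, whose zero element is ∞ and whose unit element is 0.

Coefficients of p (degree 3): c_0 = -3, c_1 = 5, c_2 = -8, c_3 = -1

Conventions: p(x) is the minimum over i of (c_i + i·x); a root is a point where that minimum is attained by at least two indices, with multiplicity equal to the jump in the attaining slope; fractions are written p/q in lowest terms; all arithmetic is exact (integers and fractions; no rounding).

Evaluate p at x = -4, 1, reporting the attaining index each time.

p(-4) = min(-3+0·(-4)=-3, 5+1·(-4)=1, -8+2·(-4)=-16, -1+3·(-4)=-13) = -16 (attained by i=2)
p(1) = min(-3+0·1=-3, 5+1·1=6, -8+2·1=-6, -1+3·1=2) = -6 (attained by i=2)
Answer: p(-4) = -16; p(1) = -6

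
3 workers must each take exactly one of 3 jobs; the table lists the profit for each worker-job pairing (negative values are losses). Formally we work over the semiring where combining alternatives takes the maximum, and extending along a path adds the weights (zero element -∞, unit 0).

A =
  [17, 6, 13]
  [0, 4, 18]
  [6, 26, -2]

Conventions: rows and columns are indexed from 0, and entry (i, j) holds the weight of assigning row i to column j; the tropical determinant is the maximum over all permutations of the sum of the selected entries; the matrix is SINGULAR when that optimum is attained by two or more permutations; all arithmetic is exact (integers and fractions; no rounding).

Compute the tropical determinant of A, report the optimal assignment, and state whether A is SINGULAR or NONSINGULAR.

σ = (0, 1, 2): 17 + 4 + (-2) = 19
σ = (0, 2, 1): 17 + 18 + 26 = 61
σ = (1, 0, 2): 6 + 0 + (-2) = 4
σ = (1, 2, 0): 6 + 18 + 6 = 30
σ = (2, 0, 1): 13 + 0 + 26 = 39
σ = (2, 1, 0): 13 + 4 + 6 = 23
Optimal value attained by: σ = (0, 2, 1).
Answer: det⊕(A) = 61; verdict: NONSINGULAR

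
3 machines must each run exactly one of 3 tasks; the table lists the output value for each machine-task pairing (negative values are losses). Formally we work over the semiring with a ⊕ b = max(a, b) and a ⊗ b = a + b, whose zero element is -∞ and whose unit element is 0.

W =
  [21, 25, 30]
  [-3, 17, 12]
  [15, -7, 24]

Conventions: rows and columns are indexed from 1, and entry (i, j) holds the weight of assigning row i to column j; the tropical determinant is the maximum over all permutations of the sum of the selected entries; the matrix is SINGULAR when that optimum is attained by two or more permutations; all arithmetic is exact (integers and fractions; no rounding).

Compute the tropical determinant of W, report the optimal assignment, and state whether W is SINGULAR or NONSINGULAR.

σ = (1, 2, 3): 21 + 17 + 24 = 62
σ = (1, 3, 2): 21 + 12 + (-7) = 26
σ = (2, 1, 3): 25 + (-3) + 24 = 46
σ = (2, 3, 1): 25 + 12 + 15 = 52
σ = (3, 1, 2): 30 + (-3) + (-7) = 20
σ = (3, 2, 1): 30 + 17 + 15 = 62
Optimal value attained by: σ = (1, 2, 3).
Answer: det⊕(W) = 62; verdict: SINGULAR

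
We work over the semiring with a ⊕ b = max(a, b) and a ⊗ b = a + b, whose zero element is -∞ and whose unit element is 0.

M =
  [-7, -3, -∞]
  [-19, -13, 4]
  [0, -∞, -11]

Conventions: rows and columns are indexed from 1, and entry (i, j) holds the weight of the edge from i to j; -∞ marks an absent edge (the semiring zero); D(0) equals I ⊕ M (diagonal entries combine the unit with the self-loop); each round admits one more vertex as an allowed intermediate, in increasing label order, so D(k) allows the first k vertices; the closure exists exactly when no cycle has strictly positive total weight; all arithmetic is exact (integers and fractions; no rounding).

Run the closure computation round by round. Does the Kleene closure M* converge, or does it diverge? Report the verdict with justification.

D(0):
  [0, -3, -∞]
  [-19, 0, 4]
  [0, -∞, 0]
D(1):
  [0, -3, -∞]
  [-19, 0, 4]
  [0, -3, 0]
Detection: at round 2, diagonal entry (3, 3) turns strictly positive.
Key observation: the cycle 3->1->2->3 has total weight 0 + (-3) + 4, which is strictly positive.
Answer: DIVERGES — positive cycle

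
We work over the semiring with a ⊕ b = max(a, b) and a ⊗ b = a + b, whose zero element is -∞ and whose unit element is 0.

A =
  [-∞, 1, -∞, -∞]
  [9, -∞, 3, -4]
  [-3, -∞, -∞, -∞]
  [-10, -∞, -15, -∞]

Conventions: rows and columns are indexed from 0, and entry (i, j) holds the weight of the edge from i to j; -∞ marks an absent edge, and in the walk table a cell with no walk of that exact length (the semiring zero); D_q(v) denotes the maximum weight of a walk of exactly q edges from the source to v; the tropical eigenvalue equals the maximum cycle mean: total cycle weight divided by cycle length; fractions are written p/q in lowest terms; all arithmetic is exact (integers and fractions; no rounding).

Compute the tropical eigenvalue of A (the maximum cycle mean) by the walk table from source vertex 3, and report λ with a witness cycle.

q=0: [-∞, -∞, -∞, 0]
q=1: [-10, -∞, -15, -∞]
q=2: [-18, -9, -∞, -∞]
q=3: [0, -17, -6, -13]
q=4: [-8, 1, -14, -21]
Optimal cycle mean attained by: cycle 0->1->0, total 1 + 9, length 2.
Answer: λ = 5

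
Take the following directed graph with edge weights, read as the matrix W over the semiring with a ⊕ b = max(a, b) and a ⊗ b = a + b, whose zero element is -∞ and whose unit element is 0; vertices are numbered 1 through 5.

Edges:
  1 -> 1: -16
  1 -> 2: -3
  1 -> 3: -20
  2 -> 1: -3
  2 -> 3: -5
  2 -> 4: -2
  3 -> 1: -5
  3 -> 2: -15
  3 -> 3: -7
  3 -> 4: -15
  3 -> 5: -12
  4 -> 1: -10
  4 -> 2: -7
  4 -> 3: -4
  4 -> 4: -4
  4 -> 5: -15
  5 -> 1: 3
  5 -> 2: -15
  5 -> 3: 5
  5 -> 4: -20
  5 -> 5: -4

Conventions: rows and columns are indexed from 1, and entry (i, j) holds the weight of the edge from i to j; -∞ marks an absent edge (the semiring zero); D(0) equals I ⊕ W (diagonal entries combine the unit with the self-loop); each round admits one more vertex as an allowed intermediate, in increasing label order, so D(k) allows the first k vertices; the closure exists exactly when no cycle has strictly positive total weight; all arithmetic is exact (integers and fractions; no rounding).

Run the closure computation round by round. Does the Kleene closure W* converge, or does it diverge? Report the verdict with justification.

D(0):
  [0, -3, -20, -∞, -∞]
  [-3, 0, -5, -2, -∞]
  [-5, -15, 0, -15, -12]
  [-10, -7, -4, 0, -15]
  [3, -15, 5, -20, 0]
D(1):
  [0, -3, -20, -∞, -∞]
  [-3, 0, -5, -2, -∞]
  [-5, -8, 0, -15, -12]
  [-10, -7, -4, 0, -15]
  [3, 0, 5, -20, 0]
D(2):
  [0, -3, -8, -5, -∞]
  [-3, 0, -5, -2, -∞]
  [-5, -8, 0, -10, -12]
  [-10, -7, -4, 0, -15]
  [3, 0, 5, -2, 0]
D(3):
  [0, -3, -8, -5, -20]
  [-3, 0, -5, -2, -17]
  [-5, -8, 0, -10, -12]
  [-9, -7, -4, 0, -15]
  [3, 0, 5, -2, 0]
D(4):
  [0, -3, -8, -5, -20]
  [-3, 0, -5, -2, -17]
  [-5, -8, 0, -10, -12]
  [-9, -7, -4, 0, -15]
  [3, 0, 5, -2, 0]
D(5):
  [0, -3, -8, -5, -20]
  [-3, 0, -5, -2, -17]
  [-5, -8, 0, -10, -12]
  [-9, -7, -4, 0, -15]
  [3, 0, 5, -2, 0]
Key observation: every diagonal entry stays at the unit through all rounds, so no improving cycle exists.
Answer: CONVERGES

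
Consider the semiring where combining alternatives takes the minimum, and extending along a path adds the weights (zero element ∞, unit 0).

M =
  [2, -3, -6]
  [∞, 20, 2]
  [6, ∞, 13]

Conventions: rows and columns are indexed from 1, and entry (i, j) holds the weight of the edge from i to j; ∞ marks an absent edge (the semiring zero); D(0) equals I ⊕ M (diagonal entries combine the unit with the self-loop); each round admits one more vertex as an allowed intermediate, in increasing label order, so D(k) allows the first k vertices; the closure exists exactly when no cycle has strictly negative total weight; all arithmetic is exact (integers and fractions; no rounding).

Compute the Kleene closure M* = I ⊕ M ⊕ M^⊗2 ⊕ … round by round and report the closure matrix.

D(0):
  [0, -3, -6]
  [∞, 0, 2]
  [6, ∞, 0]
D(1):
  [0, -3, -6]
  [∞, 0, 2]
  [6, 3, 0]
D(2):
  [0, -3, -6]
  [∞, 0, 2]
  [6, 3, 0]
D(3):
  [0, -3, -6]
  [8, 0, 2]
  [6, 3, 0]
Answer: M* = [[0, -3, -6], [8, 0, 2], [6, 3, 0]]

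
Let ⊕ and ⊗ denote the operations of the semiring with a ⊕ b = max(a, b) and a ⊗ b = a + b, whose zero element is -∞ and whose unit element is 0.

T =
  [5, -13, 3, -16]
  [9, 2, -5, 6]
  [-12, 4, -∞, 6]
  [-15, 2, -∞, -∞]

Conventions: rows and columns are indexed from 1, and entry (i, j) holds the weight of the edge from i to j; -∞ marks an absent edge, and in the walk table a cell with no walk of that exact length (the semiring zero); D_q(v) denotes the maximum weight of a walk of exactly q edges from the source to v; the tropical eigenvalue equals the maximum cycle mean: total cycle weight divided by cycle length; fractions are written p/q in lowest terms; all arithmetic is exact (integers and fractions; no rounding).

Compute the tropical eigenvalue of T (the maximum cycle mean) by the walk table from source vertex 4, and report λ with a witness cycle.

q=0: [-∞, -∞, -∞, 0]
q=1: [-15, 2, -∞, -∞]
q=2: [11, 4, -3, 8]
q=3: [16, 10, 14, 10]
q=4: [21, 18, 19, 20]
Optimal cycle mean attained by: cycle 1->3->2->1, total 3 + 4 + 9, length 3.
Answer: λ = 16/3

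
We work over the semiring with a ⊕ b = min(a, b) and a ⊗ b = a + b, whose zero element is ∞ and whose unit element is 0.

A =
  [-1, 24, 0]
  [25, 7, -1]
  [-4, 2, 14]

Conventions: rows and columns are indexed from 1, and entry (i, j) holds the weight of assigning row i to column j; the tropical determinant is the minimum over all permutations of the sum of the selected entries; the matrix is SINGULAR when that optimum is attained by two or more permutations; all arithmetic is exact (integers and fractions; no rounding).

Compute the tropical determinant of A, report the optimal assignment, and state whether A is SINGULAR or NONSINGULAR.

σ = (1, 2, 3): (-1) + 7 + 14 = 20
σ = (1, 3, 2): (-1) + (-1) + 2 = 0
σ = (2, 1, 3): 24 + 25 + 14 = 63
σ = (2, 3, 1): 24 + (-1) + (-4) = 19
σ = (3, 1, 2): 0 + 25 + 2 = 27
σ = (3, 2, 1): 0 + 7 + (-4) = 3
Optimal value attained by: σ = (1, 3, 2).
Answer: det⊕(A) = 0; verdict: NONSINGULAR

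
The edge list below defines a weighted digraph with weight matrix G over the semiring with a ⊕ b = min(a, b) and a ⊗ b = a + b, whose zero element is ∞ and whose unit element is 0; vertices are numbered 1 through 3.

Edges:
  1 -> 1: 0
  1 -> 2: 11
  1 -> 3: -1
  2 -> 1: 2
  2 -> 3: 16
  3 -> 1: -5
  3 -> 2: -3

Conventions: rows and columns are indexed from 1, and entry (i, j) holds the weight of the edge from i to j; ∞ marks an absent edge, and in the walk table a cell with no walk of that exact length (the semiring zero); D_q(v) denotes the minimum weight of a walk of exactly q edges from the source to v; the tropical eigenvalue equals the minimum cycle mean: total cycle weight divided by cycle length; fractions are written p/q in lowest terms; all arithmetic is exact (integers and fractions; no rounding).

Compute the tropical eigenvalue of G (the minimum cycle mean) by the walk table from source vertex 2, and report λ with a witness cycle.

q=0: [∞, 0, ∞]
q=1: [2, ∞, 16]
q=2: [2, 13, 1]
q=3: [-4, -2, 1]
Optimal cycle mean attained by: cycle 1->3->1, total (-1) + (-5), length 2.
Answer: λ = -3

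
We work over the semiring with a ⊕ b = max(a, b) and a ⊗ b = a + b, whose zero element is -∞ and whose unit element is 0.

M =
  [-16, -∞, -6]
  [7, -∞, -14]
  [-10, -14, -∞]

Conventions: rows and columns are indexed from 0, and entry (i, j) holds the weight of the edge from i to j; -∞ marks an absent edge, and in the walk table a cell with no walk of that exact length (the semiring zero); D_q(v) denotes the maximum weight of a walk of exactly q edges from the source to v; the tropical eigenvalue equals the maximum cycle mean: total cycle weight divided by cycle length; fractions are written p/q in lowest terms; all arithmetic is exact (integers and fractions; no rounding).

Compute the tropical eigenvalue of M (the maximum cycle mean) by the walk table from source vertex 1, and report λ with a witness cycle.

q=0: [-∞, 0, -∞]
q=1: [7, -∞, -14]
q=2: [-9, -28, 1]
q=3: [-9, -13, -15]
Optimal cycle mean attained by: cycle 0->2->1->0, total (-6) + (-14) + 7, length 3.
Answer: λ = -13/3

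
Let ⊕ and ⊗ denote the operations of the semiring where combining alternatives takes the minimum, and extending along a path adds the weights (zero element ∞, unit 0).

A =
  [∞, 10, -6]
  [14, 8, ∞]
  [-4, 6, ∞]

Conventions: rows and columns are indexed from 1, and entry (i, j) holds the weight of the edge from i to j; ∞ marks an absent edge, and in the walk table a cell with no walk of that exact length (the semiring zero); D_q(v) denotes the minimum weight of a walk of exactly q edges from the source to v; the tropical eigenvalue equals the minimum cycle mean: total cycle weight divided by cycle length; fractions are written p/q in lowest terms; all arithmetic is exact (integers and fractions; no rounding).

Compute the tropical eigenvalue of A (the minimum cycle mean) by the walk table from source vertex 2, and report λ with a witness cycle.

q=0: [∞, 0, ∞]
q=1: [14, 8, ∞]
q=2: [22, 16, 8]
q=3: [4, 14, 16]
Optimal cycle mean attained by: cycle 1->3->1, total (-6) + (-4), length 2.
Answer: λ = -5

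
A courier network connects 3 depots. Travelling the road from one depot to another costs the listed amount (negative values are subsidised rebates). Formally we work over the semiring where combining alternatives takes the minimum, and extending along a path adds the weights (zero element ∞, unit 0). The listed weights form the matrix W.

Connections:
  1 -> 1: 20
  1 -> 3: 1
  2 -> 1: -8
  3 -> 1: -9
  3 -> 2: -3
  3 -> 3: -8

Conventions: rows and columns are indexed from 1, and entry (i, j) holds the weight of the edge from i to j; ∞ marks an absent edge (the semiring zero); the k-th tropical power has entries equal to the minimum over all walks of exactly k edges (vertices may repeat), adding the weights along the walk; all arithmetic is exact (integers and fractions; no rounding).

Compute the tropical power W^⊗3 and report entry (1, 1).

W^⊗2:
  [-8, -2, -7]
  [12, ∞, -7]
  [-17, -11, -16]
W^⊗3:
  [-16, -10, -15]
  [-16, -10, -15]
  [-25, -19, -24]
Key observation: the optimum is the walk 1->3->3->1, with weight 1 + (-8) + (-9) = -16.
Optimal value attained by: walk 1->3->3->1.
Answer: (W^⊗3)[1][1] = -16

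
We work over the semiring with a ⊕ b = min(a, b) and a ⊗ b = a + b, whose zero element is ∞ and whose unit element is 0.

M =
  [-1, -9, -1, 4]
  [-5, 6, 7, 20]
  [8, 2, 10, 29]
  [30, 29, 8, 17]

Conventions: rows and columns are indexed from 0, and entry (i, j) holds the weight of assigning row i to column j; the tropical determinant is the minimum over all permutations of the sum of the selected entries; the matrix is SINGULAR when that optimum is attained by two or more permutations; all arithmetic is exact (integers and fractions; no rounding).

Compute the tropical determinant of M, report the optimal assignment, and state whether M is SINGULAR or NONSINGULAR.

σ = (0, 1, 2, 3): (-1) + 6 + 10 + 17 = 32
σ = (0, 1, 3, 2): (-1) + 6 + 29 + 8 = 42
σ = (0, 2, 1, 3): (-1) + 7 + 2 + 17 = 25
σ = (0, 2, 3, 1): (-1) + 7 + 29 + 29 = 64
σ = (0, 3, 1, 2): (-1) + 20 + 2 + 8 = 29
σ = (0, 3, 2, 1): (-1) + 20 + 10 + 29 = 58
σ = (1, 0, 2, 3): (-9) + (-5) + 10 + 17 = 13
σ = (1, 0, 3, 2): (-9) + (-5) + 29 + 8 = 23
σ = (1, 2, 0, 3): (-9) + 7 + 8 + 17 = 23
σ = (1, 2, 3, 0): (-9) + 7 + 29 + 30 = 57
σ = (1, 3, 0, 2): (-9) + 20 + 8 + 8 = 27
σ = (1, 3, 2, 0): (-9) + 20 + 10 + 30 = 51
σ = (2, 0, 1, 3): (-1) + (-5) + 2 + 17 = 13
σ = (2, 0, 3, 1): (-1) + (-5) + 29 + 29 = 52
σ = (2, 1, 0, 3): (-1) + 6 + 8 + 17 = 30
σ = (2, 1, 3, 0): (-1) + 6 + 29 + 30 = 64
σ = (2, 3, 0, 1): (-1) + 20 + 8 + 29 = 56
σ = (2, 3, 1, 0): (-1) + 20 + 2 + 30 = 51
σ = (3, 0, 1, 2): 4 + (-5) + 2 + 8 = 9
σ = (3, 0, 2, 1): 4 + (-5) + 10 + 29 = 38
σ = (3, 1, 0, 2): 4 + 6 + 8 + 8 = 26
σ = (3, 1, 2, 0): 4 + 6 + 10 + 30 = 50
σ = (3, 2, 0, 1): 4 + 7 + 8 + 29 = 48
σ = (3, 2, 1, 0): 4 + 7 + 2 + 30 = 43
Optimal value attained by: σ = (3, 0, 1, 2).
Answer: det⊕(M) = 9; verdict: NONSINGULAR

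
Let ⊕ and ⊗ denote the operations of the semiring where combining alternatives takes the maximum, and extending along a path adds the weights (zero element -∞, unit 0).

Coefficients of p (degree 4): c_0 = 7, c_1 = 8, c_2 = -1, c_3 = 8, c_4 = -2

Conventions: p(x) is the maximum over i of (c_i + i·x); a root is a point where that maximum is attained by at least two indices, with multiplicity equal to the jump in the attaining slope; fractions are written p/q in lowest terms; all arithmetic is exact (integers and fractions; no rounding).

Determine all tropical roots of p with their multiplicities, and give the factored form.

hull edge (i=0, c=7) to (i=1, c=8): slope 1, span 1
hull edge (i=1, c=8) to (i=3, c=8): slope 0, span 2
hull edge (i=3, c=8) to (i=4, c=-2): slope -10, span 1
Factored form: p(x) = -2 ⊗ (x ⊕ (-1)) ⊗ (x ⊕ 0) ⊗ (x ⊕ 0) ⊗ (x ⊕ 10)
Answer: roots = -1 (mult 1), 0 (mult 2), 10 (mult 1)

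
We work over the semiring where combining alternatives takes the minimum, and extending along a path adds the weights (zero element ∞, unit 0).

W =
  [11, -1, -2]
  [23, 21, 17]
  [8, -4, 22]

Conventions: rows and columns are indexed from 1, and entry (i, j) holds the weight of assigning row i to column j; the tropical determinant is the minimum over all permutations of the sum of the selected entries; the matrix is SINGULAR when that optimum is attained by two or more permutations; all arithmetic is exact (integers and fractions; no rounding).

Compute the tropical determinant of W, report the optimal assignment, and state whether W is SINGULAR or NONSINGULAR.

σ = (1, 2, 3): 11 + 21 + 22 = 54
σ = (1, 3, 2): 11 + 17 + (-4) = 24
σ = (2, 1, 3): (-1) + 23 + 22 = 44
σ = (2, 3, 1): (-1) + 17 + 8 = 24
σ = (3, 1, 2): (-2) + 23 + (-4) = 17
σ = (3, 2, 1): (-2) + 21 + 8 = 27
Optimal value attained by: σ = (3, 1, 2).
Answer: det⊕(W) = 17; verdict: NONSINGULAR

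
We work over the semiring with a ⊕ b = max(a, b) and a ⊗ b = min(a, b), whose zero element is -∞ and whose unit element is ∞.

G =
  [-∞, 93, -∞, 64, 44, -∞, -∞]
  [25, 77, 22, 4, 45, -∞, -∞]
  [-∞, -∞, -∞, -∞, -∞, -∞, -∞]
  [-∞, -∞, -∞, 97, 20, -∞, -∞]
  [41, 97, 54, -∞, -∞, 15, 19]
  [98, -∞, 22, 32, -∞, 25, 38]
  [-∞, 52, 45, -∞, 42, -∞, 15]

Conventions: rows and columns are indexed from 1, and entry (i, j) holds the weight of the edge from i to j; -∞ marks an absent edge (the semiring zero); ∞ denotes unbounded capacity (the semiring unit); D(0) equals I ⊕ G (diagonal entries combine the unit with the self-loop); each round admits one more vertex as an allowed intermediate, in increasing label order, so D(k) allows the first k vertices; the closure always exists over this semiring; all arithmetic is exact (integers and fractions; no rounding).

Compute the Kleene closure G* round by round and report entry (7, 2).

D(0):
  [∞, 93, -∞, 64, 44, -∞, -∞]
  [25, ∞, 22, 4, 45, -∞, -∞]
  [-∞, -∞, ∞, -∞, -∞, -∞, -∞]
  [-∞, -∞, -∞, ∞, 20, -∞, -∞]
  [41, 97, 54, -∞, ∞, 15, 19]
  [98, -∞, 22, 32, -∞, ∞, 38]
  [-∞, 52, 45, -∞, 42, -∞, ∞]
D(1):
  [∞, 93, -∞, 64, 44, -∞, -∞]
  [25, ∞, 22, 25, 45, -∞, -∞]
  [-∞, -∞, ∞, -∞, -∞, -∞, -∞]
  [-∞, -∞, -∞, ∞, 20, -∞, -∞]
  [41, 97, 54, 41, ∞, 15, 19]
  [98, 93, 22, 64, 44, ∞, 38]
  [-∞, 52, 45, -∞, 42, -∞, ∞]
D(2):
  [∞, 93, 22, 64, 45, -∞, -∞]
  [25, ∞, 22, 25, 45, -∞, -∞]
  [-∞, -∞, ∞, -∞, -∞, -∞, -∞]
  [-∞, -∞, -∞, ∞, 20, -∞, -∞]
  [41, 97, 54, 41, ∞, 15, 19]
  [98, 93, 22, 64, 45, ∞, 38]
  [25, 52, 45, 25, 45, -∞, ∞]
D(3):
  [∞, 93, 22, 64, 45, -∞, -∞]
  [25, ∞, 22, 25, 45, -∞, -∞]
  [-∞, -∞, ∞, -∞, -∞, -∞, -∞]
  [-∞, -∞, -∞, ∞, 20, -∞, -∞]
  [41, 97, 54, 41, ∞, 15, 19]
  [98, 93, 22, 64, 45, ∞, 38]
  [25, 52, 45, 25, 45, -∞, ∞]
D(4):
  [∞, 93, 22, 64, 45, -∞, -∞]
  [25, ∞, 22, 25, 45, -∞, -∞]
  [-∞, -∞, ∞, -∞, -∞, -∞, -∞]
  [-∞, -∞, -∞, ∞, 20, -∞, -∞]
  [41, 97, 54, 41, ∞, 15, 19]
  [98, 93, 22, 64, 45, ∞, 38]
  [25, 52, 45, 25, 45, -∞, ∞]
D(5):
  [∞, 93, 45, 64, 45, 15, 19]
  [41, ∞, 45, 41, 45, 15, 19]
  [-∞, -∞, ∞, -∞, -∞, -∞, -∞]
  [20, 20, 20, ∞, 20, 15, 19]
  [41, 97, 54, 41, ∞, 15, 19]
  [98, 93, 45, 64, 45, ∞, 38]
  [41, 52, 45, 41, 45, 15, ∞]
D(6):
  [∞, 93, 45, 64, 45, 15, 19]
  [41, ∞, 45, 41, 45, 15, 19]
  [-∞, -∞, ∞, -∞, -∞, -∞, -∞]
  [20, 20, 20, ∞, 20, 15, 19]
  [41, 97, 54, 41, ∞, 15, 19]
  [98, 93, 45, 64, 45, ∞, 38]
  [41, 52, 45, 41, 45, 15, ∞]
D(7):
  [∞, 93, 45, 64, 45, 15, 19]
  [41, ∞, 45, 41, 45, 15, 19]
  [-∞, -∞, ∞, -∞, -∞, -∞, -∞]
  [20, 20, 20, ∞, 20, 15, 19]
  [41, 97, 54, 41, ∞, 15, 19]
  [98, 93, 45, 64, 45, ∞, 38]
  [41, 52, 45, 41, 45, 15, ∞]
Answer: G*[7][2] = 52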